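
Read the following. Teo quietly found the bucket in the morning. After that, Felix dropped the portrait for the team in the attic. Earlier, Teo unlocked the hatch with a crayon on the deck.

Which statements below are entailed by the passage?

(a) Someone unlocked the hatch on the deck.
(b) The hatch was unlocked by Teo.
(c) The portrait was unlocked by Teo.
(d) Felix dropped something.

(a), (b), (d)

(a) Entailed — the original entails any weakening of itself; this just drops 'with a crayon' and generalizes the agent.
(b) Entailed — this follows by dropping conjuncts from the unlocking event's description.
(c) Not entailed — Teo unlocked the hatch, not the portrait; the portrait belongs to the dropping event.
(d) Entailed — every conjunct here is already in the original dropping event.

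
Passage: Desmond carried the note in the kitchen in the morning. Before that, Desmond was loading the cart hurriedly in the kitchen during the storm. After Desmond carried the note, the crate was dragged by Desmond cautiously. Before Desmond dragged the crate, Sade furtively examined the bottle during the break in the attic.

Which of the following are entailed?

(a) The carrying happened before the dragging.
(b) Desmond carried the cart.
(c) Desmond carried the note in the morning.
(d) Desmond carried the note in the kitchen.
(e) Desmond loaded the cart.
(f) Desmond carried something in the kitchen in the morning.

(a) Entailed — the narrative places the carrying before the dragging.
(b) Not entailed — Desmond carried the note, not the cart; the cart belongs to the loading event.
(c) Entailed — this follows by dropping conjuncts from the carrying event's description.
(d) Entailed — the original entails any weakening of itself; this just drops 'in the morning'.
(e) Not entailed — 'was loading' is progressive on an accomplishment; it does not entail the completed 'loaded'.
(f) Entailed — every conjunct here is already in the original carrying event.

(a), (c), (d), (f)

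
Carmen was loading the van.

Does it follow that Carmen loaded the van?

'was loading' is progressive; for an accomplishment like 'load the van', it doesn't entail completion.

no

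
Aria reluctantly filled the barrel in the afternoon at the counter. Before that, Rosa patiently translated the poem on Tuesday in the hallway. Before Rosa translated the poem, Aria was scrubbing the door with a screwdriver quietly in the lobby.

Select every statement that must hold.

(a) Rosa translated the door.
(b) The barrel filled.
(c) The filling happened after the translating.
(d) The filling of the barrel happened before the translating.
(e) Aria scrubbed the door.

(b), (c), (e)

(a) Not entailed — Rosa translated the poem, not the door; the door belongs to the scrubbing event.
(b) Entailed — 'Aria filled the barrel' is causative; it entails the inchoative 'the barrel filled'.
(c) Entailed — the narrative places the translating before the filling.
(d) Not entailed — the narrative places the translating before the filling, not after.
(e) Entailed — 'scrub' is an activity; 'was scrubbing' entails that some scrubbing happened, so 'scrubbed' holds.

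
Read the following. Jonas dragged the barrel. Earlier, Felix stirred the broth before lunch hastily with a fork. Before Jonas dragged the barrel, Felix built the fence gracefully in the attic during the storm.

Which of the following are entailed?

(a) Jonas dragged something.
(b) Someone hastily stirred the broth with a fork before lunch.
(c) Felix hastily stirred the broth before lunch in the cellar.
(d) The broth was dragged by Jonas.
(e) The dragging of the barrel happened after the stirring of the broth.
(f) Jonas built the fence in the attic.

(a) Entailed — the original entails any weakening of itself; this just generalizes the patient.
(b) Entailed — generalizing the agent leaves a sub-description the original still satisfies.
(c) Not entailed — 'in the cellar' adds information not in the original event.
(d) Not entailed — Jonas dragged the barrel, not the broth; the broth belongs to the stirring event.
(e) Entailed — the narrative places the stirring before the dragging.
(f) Not entailed — the passage has Felix building the fence, not Jonas.

(a), (b), (e)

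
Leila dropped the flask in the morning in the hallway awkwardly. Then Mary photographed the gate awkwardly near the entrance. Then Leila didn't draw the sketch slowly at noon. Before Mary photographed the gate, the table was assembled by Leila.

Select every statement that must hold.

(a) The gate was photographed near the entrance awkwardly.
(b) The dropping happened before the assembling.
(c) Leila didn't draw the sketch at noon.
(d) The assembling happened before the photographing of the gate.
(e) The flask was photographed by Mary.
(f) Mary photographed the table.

(a), (d)

(a) Entailed — this follows by dropping conjuncts from the photographing event's description.
(b) Not entailed — the narrative doesn't order the dropping relative to the assembling.
(c) Not entailed — dropping 'slowly' under negation is not valid — the original leaves open that Leila drew the sketch some other way.
(d) Entailed — the narrative places the assembling before the photographing.
(e) Not entailed — Mary photographed the gate, not the flask; the flask belongs to the dropping event.
(f) Not entailed — Mary photographed the gate, not the table; the table belongs to the assembling event.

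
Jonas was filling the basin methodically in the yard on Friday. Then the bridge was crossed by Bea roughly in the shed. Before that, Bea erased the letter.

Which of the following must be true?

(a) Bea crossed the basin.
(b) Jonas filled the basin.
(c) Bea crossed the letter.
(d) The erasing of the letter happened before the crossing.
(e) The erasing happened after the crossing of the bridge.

(d)

(a) Not entailed — Bea crossed the bridge, not the basin; the basin belongs to the filling event.
(b) Not entailed — 'was filling' is progressive on an accomplishment; it does not entail the completed 'filled'.
(c) Not entailed — Bea crossed the bridge, not the letter; the letter belongs to the erasing event.
(d) Entailed — the narrative places the erasing before the crossing.
(e) Not entailed — the narrative places the erasing before the crossing, not after.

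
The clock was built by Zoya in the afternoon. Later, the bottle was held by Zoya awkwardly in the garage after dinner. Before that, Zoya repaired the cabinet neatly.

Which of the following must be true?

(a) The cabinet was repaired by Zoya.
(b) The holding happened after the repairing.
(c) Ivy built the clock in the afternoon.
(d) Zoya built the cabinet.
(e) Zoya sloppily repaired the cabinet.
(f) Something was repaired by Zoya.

(a) Entailed — every conjunct here is already in the original repairing event.
(b) Entailed — the narrative places the repairing before the holding.
(c) Not entailed — the passage has Zoya building the clock, not Ivy.
(d) Not entailed — Zoya built the clock, not the cabinet; the cabinet belongs to the repairing event.
(e) Not entailed — 'sloppily' adds a manner not in (and inconsistent with) the original.
(f) Entailed — dropping 'neatly' and generalizing the patient leaves a sub-description the original still satisfies.

(a), (b), (f)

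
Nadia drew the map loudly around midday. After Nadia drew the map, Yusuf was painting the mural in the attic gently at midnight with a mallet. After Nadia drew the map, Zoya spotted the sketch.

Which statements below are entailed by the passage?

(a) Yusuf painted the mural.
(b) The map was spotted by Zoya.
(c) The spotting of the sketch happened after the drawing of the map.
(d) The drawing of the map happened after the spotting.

(a) Not entailed — 'was painting' is progressive on an accomplishment; it does not entail the completed 'painted'.
(b) Not entailed — Zoya spotted the sketch, not the map; the map belongs to the drawing event.
(c) Entailed — the narrative places the drawing before the spotting.
(d) Not entailed — the narrative places the drawing before the spotting, not after.

(c)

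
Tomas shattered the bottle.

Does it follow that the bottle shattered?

'Tomas shattered the bottle' is the causative; it entails the inchoative 'the bottle shattered'.

yes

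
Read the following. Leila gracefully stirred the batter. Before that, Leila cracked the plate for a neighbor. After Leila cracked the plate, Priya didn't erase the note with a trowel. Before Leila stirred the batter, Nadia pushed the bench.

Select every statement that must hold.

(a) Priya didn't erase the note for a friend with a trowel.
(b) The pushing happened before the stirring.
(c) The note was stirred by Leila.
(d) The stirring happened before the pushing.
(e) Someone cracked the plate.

(a), (b), (e)

(a) Entailed — under negation, adding a further restriction is entailed: if no such erasing event occurred, none occurred for a friend either.
(b) Entailed — the narrative places the pushing before the stirring.
(c) Not entailed — Leila stirred the batter, not the note; the note belongs to the erasing event.
(d) Not entailed — the narrative places the pushing before the stirring, not after.
(e) Entailed — this follows by dropping conjuncts from the cracking event's description.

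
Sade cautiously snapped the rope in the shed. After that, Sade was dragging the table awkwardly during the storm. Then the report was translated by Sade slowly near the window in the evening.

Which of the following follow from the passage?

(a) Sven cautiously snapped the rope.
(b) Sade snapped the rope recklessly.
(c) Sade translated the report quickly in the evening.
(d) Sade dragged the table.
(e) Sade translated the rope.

(a) Not entailed — the passage has Sade snapping the rope, not Sven.
(b) Not entailed — 'recklessly' adds a manner not in (and inconsistent with) the original.
(c) Not entailed — 'quickly' adds a manner not in (and inconsistent with) the original.
(d) Entailed — 'drag' is an activity; 'was dragging' entails that some dragging happened, so 'dragged' holds.
(e) Not entailed — Sade translated the report, not the rope; the rope belongs to the snapping event.

(d)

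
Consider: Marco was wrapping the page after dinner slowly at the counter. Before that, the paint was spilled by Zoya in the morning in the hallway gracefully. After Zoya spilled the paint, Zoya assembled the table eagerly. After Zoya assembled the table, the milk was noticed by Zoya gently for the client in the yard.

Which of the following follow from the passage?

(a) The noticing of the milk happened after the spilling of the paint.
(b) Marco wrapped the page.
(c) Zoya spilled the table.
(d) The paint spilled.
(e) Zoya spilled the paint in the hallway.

(a) Entailed — the narrative places the spilling before the noticing.
(b) Not entailed — 'was wrapping' is progressive on an accomplishment; it does not entail the completed 'wrapped'.
(c) Not entailed — Zoya spilled the paint, not the table; the table belongs to the assembling event.
(d) Entailed — 'Zoya spilled the paint' is causative; it entails the inchoative 'the paint spilled'.
(e) Entailed — this follows by dropping conjuncts from the spilling event's description.

(a), (d), (e)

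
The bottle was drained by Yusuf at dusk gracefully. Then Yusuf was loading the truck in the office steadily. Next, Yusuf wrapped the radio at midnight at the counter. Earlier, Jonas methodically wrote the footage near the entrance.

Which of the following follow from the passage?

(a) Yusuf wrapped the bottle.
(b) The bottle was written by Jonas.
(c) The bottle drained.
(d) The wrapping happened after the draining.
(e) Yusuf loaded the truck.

(a) Not entailed — Yusuf wrapped the radio, not the bottle; the bottle belongs to the draining event.
(b) Not entailed — Jonas wrote the footage, not the bottle; the bottle belongs to the draining event.
(c) Entailed — 'Yusuf drained the bottle' is causative; it entails the inchoative 'the bottle drained'.
(d) Entailed — the narrative places the draining before the wrapping.
(e) Not entailed — 'was loading' is progressive on an accomplishment; it does not entail the completed 'loaded'.

(c), (d)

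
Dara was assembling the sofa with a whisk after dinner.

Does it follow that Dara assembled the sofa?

'was assembling' is progressive; for an accomplishment like 'assemble the sofa', it doesn't entail completion.

no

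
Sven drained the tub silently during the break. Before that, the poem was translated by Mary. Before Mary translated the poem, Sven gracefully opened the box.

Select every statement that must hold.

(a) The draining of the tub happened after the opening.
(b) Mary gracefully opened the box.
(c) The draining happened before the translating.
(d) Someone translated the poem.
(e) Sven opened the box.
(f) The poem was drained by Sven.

(a), (d), (e)

(a) Entailed — the narrative places the opening before the draining.
(b) Not entailed — the passage has Sven opening the box, not Mary.
(c) Not entailed — the narrative places the translating before the draining, not after.
(d) Entailed — every conjunct here is already in the original translating event.
(e) Entailed — dropping 'gracefully' leaves a sub-description the original still satisfies.
(f) Not entailed — Sven drained the tub, not the poem; the poem belongs to the translating event.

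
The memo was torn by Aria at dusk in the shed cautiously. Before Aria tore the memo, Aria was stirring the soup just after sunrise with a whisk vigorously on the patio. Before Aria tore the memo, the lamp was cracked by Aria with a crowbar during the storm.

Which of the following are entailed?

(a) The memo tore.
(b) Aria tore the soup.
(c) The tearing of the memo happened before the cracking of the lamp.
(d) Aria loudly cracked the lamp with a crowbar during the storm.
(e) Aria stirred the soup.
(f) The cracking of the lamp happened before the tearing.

(a) Entailed — 'Aria tore the memo' is causative; it entails the inchoative 'the memo tore'.
(b) Not entailed — Aria tore the memo, not the soup; the soup belongs to the stirring event.
(c) Not entailed — the narrative places the cracking before the tearing, not after.
(d) Not entailed — 'loudly' adds information not in the original event.
(e) Entailed — 'stir' is an activity; 'was stirring' entails that some stirring happened, so 'stirred' holds.
(f) Entailed — the narrative places the cracking before the tearing.

(a), (e), (f)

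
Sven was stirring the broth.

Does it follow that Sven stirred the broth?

yes

'stir' is atelic; if Sven was stirring the broth, then Sven stirred the broth (for some time).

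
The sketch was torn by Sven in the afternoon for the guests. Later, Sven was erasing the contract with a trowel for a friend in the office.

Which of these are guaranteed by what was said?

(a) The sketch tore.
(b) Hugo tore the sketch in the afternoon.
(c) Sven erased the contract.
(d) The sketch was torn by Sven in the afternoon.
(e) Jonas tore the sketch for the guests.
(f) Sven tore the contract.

(a) Entailed — 'Sven tore the sketch' is causative; it entails the inchoative 'the sketch tore'.
(b) Not entailed — the passage has Sven tearing the sketch, not Hugo.
(c) Not entailed — 'was erasing' is progressive on an accomplishment; it does not entail the completed 'erased'.
(d) Entailed — this follows by dropping conjuncts from the tearing event's description.
(e) Not entailed — the passage has Sven tearing the sketch, not Jonas.
(f) Not entailed — Sven tore the sketch, not the contract; the contract belongs to the erasing event.

(a), (d)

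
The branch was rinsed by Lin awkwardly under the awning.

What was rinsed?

the branch

'the branch' marks the patient of the rinsing event.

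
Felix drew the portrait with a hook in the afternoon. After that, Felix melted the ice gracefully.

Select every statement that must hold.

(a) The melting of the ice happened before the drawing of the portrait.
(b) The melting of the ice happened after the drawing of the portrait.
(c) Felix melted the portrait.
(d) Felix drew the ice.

(b)

(a) Not entailed — the narrative places the drawing before the melting, not after.
(b) Entailed — the narrative places the drawing before the melting.
(c) Not entailed — Felix melted the ice, not the portrait; the portrait belongs to the drawing event.
(d) Not entailed — Felix drew the portrait, not the ice; the ice belongs to the melting event.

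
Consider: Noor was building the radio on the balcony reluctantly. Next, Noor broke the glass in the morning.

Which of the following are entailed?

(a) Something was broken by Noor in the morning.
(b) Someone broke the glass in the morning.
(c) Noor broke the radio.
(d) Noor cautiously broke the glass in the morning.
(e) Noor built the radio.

(a) Entailed — every conjunct here is already in the original breaking event.
(b) Entailed — this follows by dropping conjuncts from the breaking event's description.
(c) Not entailed — Noor broke the glass, not the radio; the radio belongs to the building event.
(d) Not entailed — 'cautiously' adds information not in the original event.
(e) Not entailed — 'was building' is progressive on an accomplishment; it does not entail the completed 'built'.

(a), (b)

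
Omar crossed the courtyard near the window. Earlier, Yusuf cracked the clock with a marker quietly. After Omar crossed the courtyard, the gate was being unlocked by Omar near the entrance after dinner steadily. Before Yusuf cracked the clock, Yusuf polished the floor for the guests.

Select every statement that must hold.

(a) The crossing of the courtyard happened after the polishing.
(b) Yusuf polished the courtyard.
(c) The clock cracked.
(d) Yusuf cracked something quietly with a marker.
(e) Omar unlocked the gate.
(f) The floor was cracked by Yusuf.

(a) Entailed — the narrative places the polishing before the crossing.
(b) Not entailed — Yusuf polished the floor, not the courtyard; the courtyard belongs to the crossing event.
(c) Entailed — 'Yusuf cracked the clock' is causative; it entails the inchoative 'the clock cracked'.
(d) Entailed — the original entails any weakening of itself; this just generalizes the patient.
(e) Not entailed — 'was unlocking' is progressive on an accomplishment; it does not entail the completed 'unlocked'.
(f) Not entailed — Yusuf cracked the clock, not the floor; the floor belongs to the polishing event.

(a), (c), (d)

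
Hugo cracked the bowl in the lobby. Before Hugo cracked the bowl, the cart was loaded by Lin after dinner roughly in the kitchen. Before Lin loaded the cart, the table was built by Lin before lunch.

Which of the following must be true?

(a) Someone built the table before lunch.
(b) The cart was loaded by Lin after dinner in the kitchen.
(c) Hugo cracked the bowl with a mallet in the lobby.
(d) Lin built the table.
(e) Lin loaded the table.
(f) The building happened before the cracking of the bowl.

(a), (b), (d), (f)

(a) Entailed — generalizing the agent leaves a sub-description the original still satisfies.
(b) Entailed — every conjunct here is already in the original loading event.
(c) Not entailed — 'with a mallet' adds information not in the original event.
(d) Entailed — the original entails any weakening of itself; this just drops 'before lunch'.
(e) Not entailed — Lin loaded the cart, not the table; the table belongs to the building event.
(f) Entailed — the narrative places the building before the cracking.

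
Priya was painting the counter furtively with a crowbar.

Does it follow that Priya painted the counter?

'was painting' is progressive; for an accomplishment like 'paint the counter', it doesn't entail completion.

no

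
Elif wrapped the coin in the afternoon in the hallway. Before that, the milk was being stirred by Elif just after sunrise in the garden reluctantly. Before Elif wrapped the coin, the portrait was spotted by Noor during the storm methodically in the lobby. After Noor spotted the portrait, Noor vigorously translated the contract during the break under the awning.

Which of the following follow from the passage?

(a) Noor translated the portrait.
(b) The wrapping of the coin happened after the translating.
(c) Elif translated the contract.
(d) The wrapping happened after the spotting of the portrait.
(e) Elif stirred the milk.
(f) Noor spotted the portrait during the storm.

(d), (e), (f)

(a) Not entailed — Noor translated the contract, not the portrait; the portrait belongs to the spotting event.
(b) Not entailed — the narrative doesn't order the translating relative to the wrapping.
(c) Not entailed — the passage has Noor translating the contract, not Elif.
(d) Entailed — the narrative places the spotting before the wrapping.
(e) Entailed — 'stir' is an activity; 'was stirring' entails that some stirring happened, so 'stirred' holds.
(f) Entailed — every conjunct here is already in the original spotting event.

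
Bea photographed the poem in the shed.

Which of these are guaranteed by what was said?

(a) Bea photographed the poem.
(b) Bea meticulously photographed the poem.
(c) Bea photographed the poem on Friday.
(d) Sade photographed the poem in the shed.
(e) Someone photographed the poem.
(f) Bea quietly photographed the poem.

(a) Entailed — dropping 'in the shed' leaves a sub-description the original still satisfies.
(b) Not entailed — 'meticulously' adds information not in the original event.
(c) Not entailed — 'on Friday' adds information not in the original event.
(d) Not entailed — the passage has Bea photographing the poem, not Sade.
(e) Entailed — this follows by dropping conjuncts from the photographing event's description.
(f) Not entailed — 'quietly' adds information not in the original event.

(a), (e)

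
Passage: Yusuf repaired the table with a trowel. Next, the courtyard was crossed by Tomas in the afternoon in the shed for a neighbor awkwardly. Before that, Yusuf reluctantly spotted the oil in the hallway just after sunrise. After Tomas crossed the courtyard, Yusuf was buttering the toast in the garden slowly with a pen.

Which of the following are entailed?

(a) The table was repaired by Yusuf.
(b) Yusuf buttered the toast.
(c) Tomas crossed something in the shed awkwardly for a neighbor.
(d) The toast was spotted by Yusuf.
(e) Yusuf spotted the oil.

(a), (c), (e)

(a) Entailed — the original entails any weakening of itself; this just drops 'with a trowel'.
(b) Not entailed — 'was buttering' is progressive on an accomplishment; it does not entail the completed 'buttered'.
(c) Entailed — the original entails any weakening of itself; this just drops 'in the afternoon' and generalizes the patient.
(d) Not entailed — Yusuf spotted the oil, not the toast; the toast belongs to the buttering event.
(e) Entailed — every conjunct here is already in the original spotting event.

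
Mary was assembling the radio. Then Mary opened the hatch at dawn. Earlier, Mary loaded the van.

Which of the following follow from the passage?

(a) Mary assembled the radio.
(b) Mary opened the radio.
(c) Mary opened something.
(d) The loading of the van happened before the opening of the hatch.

(c), (d)

(a) Not entailed — 'was assembling' is progressive on an accomplishment; it does not entail the completed 'assembled'.
(b) Not entailed — Mary opened the hatch, not the radio; the radio belongs to the assembling event.
(c) Entailed — this follows by dropping conjuncts from the opening event's description.
(d) Entailed — the narrative places the loading before the opening.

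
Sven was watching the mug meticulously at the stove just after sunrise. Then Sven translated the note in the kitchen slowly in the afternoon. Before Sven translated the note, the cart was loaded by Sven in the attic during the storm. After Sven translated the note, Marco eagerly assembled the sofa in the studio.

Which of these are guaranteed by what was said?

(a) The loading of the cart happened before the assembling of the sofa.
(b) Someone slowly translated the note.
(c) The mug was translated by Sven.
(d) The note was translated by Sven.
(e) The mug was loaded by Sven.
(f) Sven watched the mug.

(a), (b), (d), (f)

(a) Entailed — the narrative places the loading before the assembling.
(b) Entailed — dropping 'in the kitchen', 'in the afternoon' and generalizing the agent leaves a sub-description the original still satisfies.
(c) Not entailed — Sven translated the note, not the mug; the mug belongs to the watching event.
(d) Entailed — dropping 'in the kitchen', 'in the afternoon', 'slowly' leaves a sub-description the original still satisfies.
(e) Not entailed — Sven loaded the cart, not the mug; the mug belongs to the watching event.
(f) Entailed — 'watch' is an activity; 'was watching' entails that some watching happened, so 'watched' holds.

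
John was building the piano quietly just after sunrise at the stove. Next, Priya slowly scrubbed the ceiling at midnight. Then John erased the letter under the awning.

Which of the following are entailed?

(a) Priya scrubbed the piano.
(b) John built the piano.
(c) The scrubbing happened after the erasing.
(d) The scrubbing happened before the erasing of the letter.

(a) Not entailed — Priya scrubbed the ceiling, not the piano; the piano belongs to the building event.
(b) Not entailed — 'was building' is progressive on an accomplishment; it does not entail the completed 'built'.
(c) Not entailed — the narrative places the scrubbing before the erasing, not after.
(d) Entailed — the narrative places the scrubbing before the erasing.

(d)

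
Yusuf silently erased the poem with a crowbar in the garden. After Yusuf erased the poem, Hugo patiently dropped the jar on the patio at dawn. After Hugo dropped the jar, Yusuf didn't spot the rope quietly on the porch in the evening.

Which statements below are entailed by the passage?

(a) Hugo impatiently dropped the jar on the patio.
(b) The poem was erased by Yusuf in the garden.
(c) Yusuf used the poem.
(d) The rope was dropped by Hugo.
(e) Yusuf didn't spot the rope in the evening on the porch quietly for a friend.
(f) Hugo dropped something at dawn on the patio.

(a) Not entailed — 'impatiently' adds a manner not in (and inconsistent with) the original.
(b) Entailed — every conjunct here is already in the original erasing event.
(c) Not entailed — the poem is the patient, not an instrument — Yusuf used a crowbar.
(d) Not entailed — Hugo dropped the jar, not the rope; the rope belongs to the spotting event.
(e) Entailed — under negation, adding a further restriction is entailed: if no such spotting event occurred, none occurred for a friend either.
(f) Entailed — every conjunct here is already in the original dropping event.

(b), (e), (f)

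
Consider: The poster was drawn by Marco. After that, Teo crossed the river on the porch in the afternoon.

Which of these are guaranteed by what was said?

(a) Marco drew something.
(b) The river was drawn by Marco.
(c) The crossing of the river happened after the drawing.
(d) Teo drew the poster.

(a), (c)

(a) Entailed — this follows by dropping conjuncts from the drawing event's description.
(b) Not entailed — Marco drew the poster, not the river; the river belongs to the crossing event.
(c) Entailed — the narrative places the drawing before the crossing.
(d) Not entailed — the passage has Marco drawing the poster, not Teo.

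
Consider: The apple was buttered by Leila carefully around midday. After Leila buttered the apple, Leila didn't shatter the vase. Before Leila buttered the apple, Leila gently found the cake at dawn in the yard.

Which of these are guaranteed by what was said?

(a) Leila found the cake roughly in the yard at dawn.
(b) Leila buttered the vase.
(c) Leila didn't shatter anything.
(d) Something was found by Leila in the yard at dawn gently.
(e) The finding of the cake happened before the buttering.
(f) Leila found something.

(a) Not entailed — 'roughly' adds a manner not in (and inconsistent with) the original.
(b) Not entailed — Leila buttered the apple, not the vase; the vase belongs to the shattering event.
(c) Not entailed — the original only denies this specific event; Leila may have shattered something else.
(d) Entailed — the original entails any weakening of itself; this just generalizes the patient.
(e) Entailed — the narrative places the finding before the buttering.
(f) Entailed — the original entails any weakening of itself; this just drops 'in the yard', 'at dawn', 'gently' and generalizes the patient.

(d), (e), (f)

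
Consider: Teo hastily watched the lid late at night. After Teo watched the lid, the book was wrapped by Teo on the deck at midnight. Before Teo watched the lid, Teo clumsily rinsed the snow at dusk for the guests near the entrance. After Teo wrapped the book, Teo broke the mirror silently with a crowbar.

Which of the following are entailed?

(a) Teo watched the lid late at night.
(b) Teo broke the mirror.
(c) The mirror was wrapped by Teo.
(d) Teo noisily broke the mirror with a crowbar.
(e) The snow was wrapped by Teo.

(a), (b)

(a) Entailed — every conjunct here is already in the original watching event.
(b) Entailed — the original entails any weakening of itself; this just drops 'with a crowbar', 'silently'.
(c) Not entailed — Teo wrapped the book, not the mirror; the mirror belongs to the breaking event.
(d) Not entailed — 'noisily' adds a manner not in (and inconsistent with) the original.
(e) Not entailed — Teo wrapped the book, not the snow; the snow belongs to the rinsing event.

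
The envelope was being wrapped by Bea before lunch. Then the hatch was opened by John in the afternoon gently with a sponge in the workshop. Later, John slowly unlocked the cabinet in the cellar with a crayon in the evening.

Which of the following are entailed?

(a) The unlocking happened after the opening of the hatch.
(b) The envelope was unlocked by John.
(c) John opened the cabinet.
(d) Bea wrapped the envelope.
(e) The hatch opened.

(a), (e)

(a) Entailed — the narrative places the opening before the unlocking.
(b) Not entailed — John unlocked the cabinet, not the envelope; the envelope belongs to the wrapping event.
(c) Not entailed — John opened the hatch, not the cabinet; the cabinet belongs to the unlocking event.
(d) Not entailed — 'was wrapping' is progressive on an accomplishment; it does not entail the completed 'wrapped'.
(e) Entailed — 'John opened the hatch' is causative; it entails the inchoative 'the hatch opened'.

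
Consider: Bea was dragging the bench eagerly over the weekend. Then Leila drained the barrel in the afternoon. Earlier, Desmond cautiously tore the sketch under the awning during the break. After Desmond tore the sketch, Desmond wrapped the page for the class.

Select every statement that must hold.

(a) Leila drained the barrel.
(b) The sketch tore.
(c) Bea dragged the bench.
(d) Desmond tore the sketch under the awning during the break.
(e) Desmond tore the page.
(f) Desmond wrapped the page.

(a), (b), (c), (d), (f)

(a) Entailed — dropping 'in the afternoon' leaves a sub-description the original still satisfies.
(b) Entailed — 'Desmond tore the sketch' is causative; it entails the inchoative 'the sketch tore'.
(c) Entailed — 'drag' is an activity; 'was dragging' entails that some dragging happened, so 'dragged' holds.
(d) Entailed — the original entails any weakening of itself; this just drops 'cautiously'.
(e) Not entailed — Desmond tore the sketch, not the page; the page belongs to the wrapping event.
(f) Entailed — dropping 'for the class' leaves a sub-description the original still satisfies.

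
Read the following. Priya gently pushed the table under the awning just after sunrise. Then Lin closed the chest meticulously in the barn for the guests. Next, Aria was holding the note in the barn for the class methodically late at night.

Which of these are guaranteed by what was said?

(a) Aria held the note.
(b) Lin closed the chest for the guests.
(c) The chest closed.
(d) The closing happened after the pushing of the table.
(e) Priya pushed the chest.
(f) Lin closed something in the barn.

(a), (b), (c), (d), (f)

(a) Entailed — 'hold' is an activity; 'was holding' entails that some holding happened, so 'held' holds.
(b) Entailed — this follows by dropping conjuncts from the closing event's description.
(c) Entailed — 'Lin closed the chest' is causative; it entails the inchoative 'the chest closed'.
(d) Entailed — the narrative places the pushing before the closing.
(e) Not entailed — Priya pushed the table, not the chest; the chest belongs to the closing event.
(f) Entailed — every conjunct here is already in the original closing event.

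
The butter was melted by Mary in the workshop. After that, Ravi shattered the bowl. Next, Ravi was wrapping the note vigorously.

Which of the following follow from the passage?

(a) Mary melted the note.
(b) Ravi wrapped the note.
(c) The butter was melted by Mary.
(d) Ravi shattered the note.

(a) Not entailed — Mary melted the butter, not the note; the note belongs to the wrapping event.
(b) Not entailed — 'was wrapping' is progressive on an accomplishment; it does not entail the completed 'wrapped'.
(c) Entailed — the original entails any weakening of itself; this just drops 'in the workshop'.
(d) Not entailed — Ravi shattered the bowl, not the note; the note belongs to the wrapping event.

(c)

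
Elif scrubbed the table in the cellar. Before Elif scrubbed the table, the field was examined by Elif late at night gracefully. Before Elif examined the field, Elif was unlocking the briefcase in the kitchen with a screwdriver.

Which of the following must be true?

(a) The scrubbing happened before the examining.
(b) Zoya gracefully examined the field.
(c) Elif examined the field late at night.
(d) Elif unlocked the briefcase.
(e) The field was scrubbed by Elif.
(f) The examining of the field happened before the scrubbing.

(a) Not entailed — the narrative places the examining before the scrubbing, not after.
(b) Not entailed — the passage has Elif examining the field, not Zoya.
(c) Entailed — dropping 'gracefully' leaves a sub-description the original still satisfies.
(d) Not entailed — 'was unlocking' is progressive on an accomplishment; it does not entail the completed 'unlocked'.
(e) Not entailed — Elif scrubbed the table, not the field; the field belongs to the examining event.
(f) Entailed — the narrative places the examining before the scrubbing.

(c), (f)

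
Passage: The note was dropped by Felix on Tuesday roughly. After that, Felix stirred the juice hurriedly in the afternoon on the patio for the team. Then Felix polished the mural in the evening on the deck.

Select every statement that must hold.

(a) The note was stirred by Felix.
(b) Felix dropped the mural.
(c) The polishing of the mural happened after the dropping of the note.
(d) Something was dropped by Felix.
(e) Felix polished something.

(a) Not entailed — Felix stirred the juice, not the note; the note belongs to the dropping event.
(b) Not entailed — Felix dropped the note, not the mural; the mural belongs to the polishing event.
(c) Entailed — the narrative places the dropping before the polishing.
(d) Entailed — dropping 'on Tuesday', 'roughly' and generalizing the patient leaves a sub-description the original still satisfies.
(e) Entailed — this follows by dropping conjuncts from the polishing event's description.

(c), (d), (e)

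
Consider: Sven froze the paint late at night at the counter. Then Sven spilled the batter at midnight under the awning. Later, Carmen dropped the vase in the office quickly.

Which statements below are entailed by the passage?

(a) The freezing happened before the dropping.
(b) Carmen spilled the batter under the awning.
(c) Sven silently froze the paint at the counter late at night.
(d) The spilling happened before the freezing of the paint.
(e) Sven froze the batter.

(a) Entailed — the narrative places the freezing before the dropping.
(b) Not entailed — the passage has Sven spilling the batter, not Carmen.
(c) Not entailed — 'silently' adds information not in the original event.
(d) Not entailed — the narrative places the freezing before the spilling, not after.
(e) Not entailed — Sven froze the paint, not the batter; the batter belongs to the spilling event.

(a)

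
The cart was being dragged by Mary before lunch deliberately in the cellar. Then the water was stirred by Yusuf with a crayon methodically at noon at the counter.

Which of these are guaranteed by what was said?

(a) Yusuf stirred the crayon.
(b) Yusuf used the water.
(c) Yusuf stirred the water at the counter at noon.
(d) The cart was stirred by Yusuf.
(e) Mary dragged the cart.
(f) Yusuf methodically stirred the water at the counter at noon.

(c), (e), (f)

(a) Not entailed — the crayon is the instrument, not what was stirred.
(b) Not entailed — the water is the patient, not an instrument — Yusuf used a crayon.
(c) Entailed — the original entails any weakening of itself; this just drops 'with a crayon', 'methodically'.
(d) Not entailed — Yusuf stirred the water, not the cart; the cart belongs to the dragging event.
(e) Entailed — 'drag' is an activity; 'was dragging' entails that some dragging happened, so 'dragged' holds.
(f) Entailed — the original entails any weakening of itself; this just drops 'with a crayon'.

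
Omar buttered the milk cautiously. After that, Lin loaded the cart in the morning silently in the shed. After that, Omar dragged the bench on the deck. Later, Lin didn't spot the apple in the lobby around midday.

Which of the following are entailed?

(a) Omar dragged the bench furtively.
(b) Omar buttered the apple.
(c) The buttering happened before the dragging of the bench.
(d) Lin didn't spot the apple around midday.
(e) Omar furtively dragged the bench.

(a) Not entailed — 'furtively' adds information not in the original event.
(b) Not entailed — Omar buttered the milk, not the apple; the apple belongs to the spotting event.
(c) Entailed — the narrative places the buttering before the dragging.
(d) Not entailed — dropping 'in the lobby' under negation is not valid — the original leaves open that Lin spotted the apple some other way.
(e) Not entailed — 'furtively' adds information not in the original event.

(c)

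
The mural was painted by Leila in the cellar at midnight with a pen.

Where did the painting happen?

in the cellar

'in the cellar' marks the location of the painting event.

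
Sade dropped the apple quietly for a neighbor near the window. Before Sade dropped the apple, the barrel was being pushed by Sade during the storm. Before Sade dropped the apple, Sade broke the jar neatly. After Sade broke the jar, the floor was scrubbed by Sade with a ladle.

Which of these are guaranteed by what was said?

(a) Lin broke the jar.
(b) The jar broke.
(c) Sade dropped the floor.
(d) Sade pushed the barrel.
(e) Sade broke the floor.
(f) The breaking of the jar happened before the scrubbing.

(a) Not entailed — the passage has Sade breaking the jar, not Lin.
(b) Entailed — 'Sade broke the jar' is causative; it entails the inchoative 'the jar broke'.
(c) Not entailed — Sade dropped the apple, not the floor; the floor belongs to the scrubbing event.
(d) Entailed — 'push' is an activity; 'was pushing' entails that some pushing happened, so 'pushed' holds.
(e) Not entailed — Sade broke the jar, not the floor; the floor belongs to the scrubbing event.
(f) Entailed — the narrative places the breaking before the scrubbing.

(b), (d), (f)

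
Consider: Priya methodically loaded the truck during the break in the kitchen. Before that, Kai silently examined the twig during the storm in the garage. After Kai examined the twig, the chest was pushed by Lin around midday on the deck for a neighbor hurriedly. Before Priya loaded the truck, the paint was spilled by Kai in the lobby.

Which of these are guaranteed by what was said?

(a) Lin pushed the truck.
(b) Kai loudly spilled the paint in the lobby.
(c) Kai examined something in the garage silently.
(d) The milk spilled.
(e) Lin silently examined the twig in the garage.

(a) Not entailed — Lin pushed the chest, not the truck; the truck belongs to the loading event.
(b) Not entailed — 'loudly' adds information not in the original event.
(c) Entailed — dropping 'during the storm' and generalizing the patient leaves a sub-description the original still satisfies.
(d) Not entailed — the paint is what spilled, not the milk.
(e) Not entailed — the passage has Kai examining the twig, not Lin.

(c)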